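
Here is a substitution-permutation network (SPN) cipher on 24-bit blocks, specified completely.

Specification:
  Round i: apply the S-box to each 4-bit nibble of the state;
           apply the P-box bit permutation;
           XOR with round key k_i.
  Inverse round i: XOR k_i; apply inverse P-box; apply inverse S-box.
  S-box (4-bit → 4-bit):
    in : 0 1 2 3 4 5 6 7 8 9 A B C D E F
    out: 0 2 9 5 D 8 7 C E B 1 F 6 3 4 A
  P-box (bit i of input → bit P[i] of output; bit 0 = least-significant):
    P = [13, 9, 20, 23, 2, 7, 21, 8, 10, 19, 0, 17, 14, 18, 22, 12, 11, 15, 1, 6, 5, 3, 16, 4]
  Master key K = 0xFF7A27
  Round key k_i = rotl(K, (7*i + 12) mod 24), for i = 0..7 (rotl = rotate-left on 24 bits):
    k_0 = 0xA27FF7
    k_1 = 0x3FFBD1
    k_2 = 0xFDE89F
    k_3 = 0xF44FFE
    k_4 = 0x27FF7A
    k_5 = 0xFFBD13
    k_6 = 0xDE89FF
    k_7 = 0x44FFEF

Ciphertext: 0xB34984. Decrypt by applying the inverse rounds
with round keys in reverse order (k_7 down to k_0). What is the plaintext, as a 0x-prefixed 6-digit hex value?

0xEE6BCF

s_0 = ciphertext = 0xB34984
s_1 = InvRound(s_0, k_7) = 0x6884EB
s_2 = InvRound(s_1, k_6) = 0x5A1247
s_3 = InvRound(s_2, k_5) = 0x791A49
s_4 = InvRound(s_3, k_4) = 0x2C6B53
s_5 = InvRound(s_4, k_3) = 0xD0E6D4
s_6 = InvRound(s_5, k_2) = 0xC416E1
s_7 = InvRound(s_6, k_1) = 0x4D3974
s_8 = InvRound(s_7, k_0) = 0xEE6BCF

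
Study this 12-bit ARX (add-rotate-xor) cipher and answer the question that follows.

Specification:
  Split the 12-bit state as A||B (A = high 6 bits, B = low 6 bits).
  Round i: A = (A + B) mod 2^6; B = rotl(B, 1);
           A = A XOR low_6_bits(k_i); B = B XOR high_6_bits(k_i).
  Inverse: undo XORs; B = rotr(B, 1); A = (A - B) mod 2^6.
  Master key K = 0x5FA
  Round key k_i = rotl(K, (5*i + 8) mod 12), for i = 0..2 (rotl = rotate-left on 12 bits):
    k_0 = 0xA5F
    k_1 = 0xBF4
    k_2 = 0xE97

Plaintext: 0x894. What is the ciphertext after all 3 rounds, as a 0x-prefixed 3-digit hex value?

0x721

s_0 = plaintext = 0x894
s_1 = Round(s_0, k_0) = 0xA41
s_2 = Round(s_1, k_1) = 0x7AD
s_3 = Round(s_2, k_2) = 0x721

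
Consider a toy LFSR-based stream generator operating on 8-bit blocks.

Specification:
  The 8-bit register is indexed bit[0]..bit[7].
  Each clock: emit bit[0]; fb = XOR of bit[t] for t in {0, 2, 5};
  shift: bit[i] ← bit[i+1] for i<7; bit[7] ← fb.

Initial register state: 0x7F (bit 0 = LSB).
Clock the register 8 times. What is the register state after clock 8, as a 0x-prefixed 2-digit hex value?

0x7B

reg_0 = 0x7F
clock 1: out=1, reg = 0xBF
clock 2: out=1, reg = 0xDF
clock 3: out=1, reg = 0x6F
clock 4: out=1, reg = 0xB7
clock 5: out=1, reg = 0xDB
clock 6: out=1, reg = 0xED
clock 7: out=1, reg = 0xF6
clock 8: out=0, reg = 0x7B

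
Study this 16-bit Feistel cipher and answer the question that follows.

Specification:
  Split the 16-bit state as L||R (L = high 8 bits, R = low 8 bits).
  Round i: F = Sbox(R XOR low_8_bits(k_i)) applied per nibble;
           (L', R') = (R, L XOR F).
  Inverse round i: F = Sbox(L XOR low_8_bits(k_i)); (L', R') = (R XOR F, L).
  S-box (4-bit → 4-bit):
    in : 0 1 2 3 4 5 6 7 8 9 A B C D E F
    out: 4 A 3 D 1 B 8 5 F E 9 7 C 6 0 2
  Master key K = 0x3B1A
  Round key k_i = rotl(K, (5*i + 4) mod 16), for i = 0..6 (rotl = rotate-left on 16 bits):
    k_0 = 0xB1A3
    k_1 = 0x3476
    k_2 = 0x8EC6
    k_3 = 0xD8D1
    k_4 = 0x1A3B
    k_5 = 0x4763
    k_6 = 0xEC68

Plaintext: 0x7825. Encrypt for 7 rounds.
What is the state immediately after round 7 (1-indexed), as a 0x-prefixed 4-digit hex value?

0xF4CB

s_0 = plaintext = 0x7825
s_1 = Round(s_0, k_0) = 0x2580
s_2 = Round(s_1, k_1) = 0x800D
s_3 = Round(s_2, k_2) = 0x0D47
s_4 = Round(s_3, k_3) = 0x47E5
s_5 = Round(s_4, k_4) = 0xE527
s_6 = Round(s_5, k_5) = 0x27F4
s_7 = Round(s_6, k_6) = 0xF4CB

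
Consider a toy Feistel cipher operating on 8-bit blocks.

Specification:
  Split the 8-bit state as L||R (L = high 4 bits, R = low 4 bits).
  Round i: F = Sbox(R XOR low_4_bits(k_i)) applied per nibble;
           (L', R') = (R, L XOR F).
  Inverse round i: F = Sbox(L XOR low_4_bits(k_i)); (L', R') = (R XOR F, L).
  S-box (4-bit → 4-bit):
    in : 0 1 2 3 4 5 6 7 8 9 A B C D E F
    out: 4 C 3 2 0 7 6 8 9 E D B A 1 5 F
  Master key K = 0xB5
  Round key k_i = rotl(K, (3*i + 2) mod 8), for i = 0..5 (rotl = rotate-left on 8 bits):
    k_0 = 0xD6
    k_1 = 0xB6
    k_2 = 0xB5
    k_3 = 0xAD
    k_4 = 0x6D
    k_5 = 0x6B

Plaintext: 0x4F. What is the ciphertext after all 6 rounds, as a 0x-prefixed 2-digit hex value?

0x3E

s_0 = plaintext = 0x4F
s_1 = Round(s_0, k_0) = 0xFA
s_2 = Round(s_1, k_1) = 0xA5
s_3 = Round(s_2, k_2) = 0x5E
s_4 = Round(s_3, k_3) = 0xE7
s_5 = Round(s_4, k_4) = 0x73
s_6 = Round(s_5, k_5) = 0x3E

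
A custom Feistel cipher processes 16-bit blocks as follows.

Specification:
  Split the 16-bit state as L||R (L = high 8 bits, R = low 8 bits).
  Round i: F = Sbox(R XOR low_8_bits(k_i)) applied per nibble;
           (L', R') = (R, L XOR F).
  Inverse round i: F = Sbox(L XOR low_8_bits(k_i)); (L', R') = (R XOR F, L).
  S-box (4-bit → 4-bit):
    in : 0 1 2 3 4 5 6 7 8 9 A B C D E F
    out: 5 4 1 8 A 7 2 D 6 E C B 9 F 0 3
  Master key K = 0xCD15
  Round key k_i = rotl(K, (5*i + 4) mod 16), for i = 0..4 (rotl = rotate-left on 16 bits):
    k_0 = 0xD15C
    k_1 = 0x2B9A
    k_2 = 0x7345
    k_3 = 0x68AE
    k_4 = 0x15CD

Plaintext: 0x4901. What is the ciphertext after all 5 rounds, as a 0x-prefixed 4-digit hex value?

0xF5DF

s_0 = plaintext = 0x4901
s_1 = Round(s_0, k_0) = 0x0136
s_2 = Round(s_1, k_1) = 0x36C8
s_3 = Round(s_2, k_2) = 0xC859
s_4 = Round(s_3, k_3) = 0x59F5
s_5 = Round(s_4, k_4) = 0xF5DF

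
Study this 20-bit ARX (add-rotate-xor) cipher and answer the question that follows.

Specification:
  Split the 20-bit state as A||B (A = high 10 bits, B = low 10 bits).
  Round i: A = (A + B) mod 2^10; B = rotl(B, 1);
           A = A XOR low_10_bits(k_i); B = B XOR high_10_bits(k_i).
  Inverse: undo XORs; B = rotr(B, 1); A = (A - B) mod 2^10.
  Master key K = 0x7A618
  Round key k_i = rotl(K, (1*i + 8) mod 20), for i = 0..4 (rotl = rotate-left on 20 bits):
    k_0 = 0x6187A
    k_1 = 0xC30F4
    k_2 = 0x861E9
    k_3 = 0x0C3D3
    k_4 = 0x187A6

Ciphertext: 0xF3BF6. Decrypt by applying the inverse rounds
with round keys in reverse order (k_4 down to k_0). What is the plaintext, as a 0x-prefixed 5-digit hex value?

s_0 = ciphertext = 0xF3BF6
s_1 = InvRound(s_0, k_4) = 0x277CB
s_2 = InvRound(s_1, k_3) = 0xD47FD
s_3 = InvRound(s_2, k_2) = 0xF1AF2
s_4 = InvRound(s_3, k_1) = 0x8CCFF
s_5 = InvRound(s_4, k_0) = 0xE36BC

0xE36BC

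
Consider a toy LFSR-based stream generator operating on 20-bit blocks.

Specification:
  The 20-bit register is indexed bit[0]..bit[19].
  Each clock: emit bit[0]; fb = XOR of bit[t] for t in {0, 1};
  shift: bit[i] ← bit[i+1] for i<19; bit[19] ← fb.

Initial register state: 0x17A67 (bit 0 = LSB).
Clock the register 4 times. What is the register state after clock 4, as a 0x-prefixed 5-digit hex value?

0x417A6

reg_0 = 0x17A67
clock 1: out=1, reg = 0x0BD33
clock 2: out=1, reg = 0x05E99
clock 3: out=1, reg = 0x82F4C
clock 4: out=0, reg = 0x417A6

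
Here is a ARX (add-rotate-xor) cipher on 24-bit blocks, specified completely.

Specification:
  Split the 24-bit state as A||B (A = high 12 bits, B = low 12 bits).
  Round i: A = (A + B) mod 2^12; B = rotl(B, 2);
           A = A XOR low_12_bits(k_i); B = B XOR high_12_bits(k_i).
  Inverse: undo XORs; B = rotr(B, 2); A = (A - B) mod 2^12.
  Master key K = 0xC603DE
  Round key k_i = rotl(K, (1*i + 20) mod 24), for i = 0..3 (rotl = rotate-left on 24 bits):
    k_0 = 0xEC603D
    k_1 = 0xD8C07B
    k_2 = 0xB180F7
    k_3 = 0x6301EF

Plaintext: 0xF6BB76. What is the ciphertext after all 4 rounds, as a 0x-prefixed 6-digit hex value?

s_0 = plaintext = 0xF6BB76
s_1 = Round(s_0, k_0) = 0xADC31C
s_2 = Round(s_1, k_1) = 0xD831FC
s_3 = Round(s_2, k_2) = 0xF88CE8
s_4 = Round(s_3, k_3) = 0xD9F593

0xD9F593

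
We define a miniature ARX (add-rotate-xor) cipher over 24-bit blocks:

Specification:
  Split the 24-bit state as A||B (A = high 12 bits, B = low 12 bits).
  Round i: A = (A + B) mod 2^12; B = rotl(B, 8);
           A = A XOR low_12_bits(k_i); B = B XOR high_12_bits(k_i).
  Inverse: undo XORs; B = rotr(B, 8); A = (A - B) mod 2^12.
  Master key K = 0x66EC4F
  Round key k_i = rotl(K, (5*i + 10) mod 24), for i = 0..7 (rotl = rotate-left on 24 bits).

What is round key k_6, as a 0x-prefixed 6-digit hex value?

K = 0x66EC4F
k_0 = rotl(K, (5*0+10) mod 24) = rotl(K, 10) = 0xB13D9B
k_1 = rotl(K, (5*1+10) mod 24) = rotl(K, 15) = 0x27B376
k_2 = rotl(K, (5*2+10) mod 24) = rotl(K, 20) = 0xF66EC4
k_3 = rotl(K, (5*3+10) mod 24) = rotl(K, 1) = 0xCDD89E
k_4 = rotl(K, (5*4+10) mod 24) = rotl(K, 6) = 0xBB13D9
k_5 = rotl(K, (5*5+10) mod 24) = rotl(K, 11) = 0x627B37
k_6 = rotl(K, (5*6+10) mod 24) = rotl(K, 16) = 0x4F66EC

0x4F66EC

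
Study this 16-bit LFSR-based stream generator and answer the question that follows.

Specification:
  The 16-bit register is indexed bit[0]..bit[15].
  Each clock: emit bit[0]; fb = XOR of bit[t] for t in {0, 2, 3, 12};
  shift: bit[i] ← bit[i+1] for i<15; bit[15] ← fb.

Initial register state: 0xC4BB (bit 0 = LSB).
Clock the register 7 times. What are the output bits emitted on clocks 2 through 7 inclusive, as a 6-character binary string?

101110

reg_0 = 0xC4BB
clock 1: out=1, reg = 0x625D
clock 2: out=1, reg = 0xB12E
clock 3: out=0, reg = 0xD897
clock 4: out=1, reg = 0xEC4B
clock 5: out=1, reg = 0x7625
clock 6: out=1, reg = 0xBB12
clock 7: out=0, reg = 0xDD89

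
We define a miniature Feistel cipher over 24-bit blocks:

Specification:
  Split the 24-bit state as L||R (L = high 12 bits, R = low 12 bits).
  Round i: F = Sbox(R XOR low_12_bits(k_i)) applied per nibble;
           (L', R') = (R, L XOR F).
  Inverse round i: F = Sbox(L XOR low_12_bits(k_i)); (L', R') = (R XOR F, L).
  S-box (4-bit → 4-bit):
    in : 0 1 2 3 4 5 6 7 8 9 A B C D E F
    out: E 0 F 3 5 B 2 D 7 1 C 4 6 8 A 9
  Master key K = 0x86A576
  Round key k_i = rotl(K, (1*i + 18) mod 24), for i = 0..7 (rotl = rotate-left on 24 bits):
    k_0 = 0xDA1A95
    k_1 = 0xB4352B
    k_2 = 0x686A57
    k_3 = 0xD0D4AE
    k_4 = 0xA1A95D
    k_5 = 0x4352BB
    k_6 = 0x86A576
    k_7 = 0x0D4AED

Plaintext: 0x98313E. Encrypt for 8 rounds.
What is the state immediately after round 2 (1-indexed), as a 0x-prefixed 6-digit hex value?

0xD47618

s_0 = plaintext = 0x98313E
s_1 = Round(s_0, k_0) = 0x13ED47
s_2 = Round(s_1, k_1) = 0xD47618
s_3 = Round(s_2, k_2) = 0x618B1E
s_4 = Round(s_3, k_3) = 0xB1EF56
s_5 = Round(s_4, k_4) = 0xF569FA
s_6 = Round(s_5, k_5) = 0x9FAB06
s_7 = Round(s_6, k_6) = 0xB06324
s_8 = Round(s_7, k_7) = 0x324A67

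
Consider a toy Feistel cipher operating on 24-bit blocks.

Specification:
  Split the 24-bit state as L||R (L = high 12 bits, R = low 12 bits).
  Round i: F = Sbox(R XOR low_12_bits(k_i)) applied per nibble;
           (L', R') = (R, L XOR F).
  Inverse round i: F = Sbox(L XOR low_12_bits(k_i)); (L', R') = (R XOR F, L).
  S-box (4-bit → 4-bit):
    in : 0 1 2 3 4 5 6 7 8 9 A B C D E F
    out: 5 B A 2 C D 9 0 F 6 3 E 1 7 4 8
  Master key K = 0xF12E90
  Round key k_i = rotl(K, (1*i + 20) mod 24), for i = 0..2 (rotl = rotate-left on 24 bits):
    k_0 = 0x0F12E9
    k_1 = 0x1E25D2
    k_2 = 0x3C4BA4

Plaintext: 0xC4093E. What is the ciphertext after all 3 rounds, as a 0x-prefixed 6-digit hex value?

0x974845

s_0 = plaintext = 0xC4093E
s_1 = Round(s_0, k_0) = 0x93E230
s_2 = Round(s_1, k_1) = 0x230974
s_3 = Round(s_2, k_2) = 0x974845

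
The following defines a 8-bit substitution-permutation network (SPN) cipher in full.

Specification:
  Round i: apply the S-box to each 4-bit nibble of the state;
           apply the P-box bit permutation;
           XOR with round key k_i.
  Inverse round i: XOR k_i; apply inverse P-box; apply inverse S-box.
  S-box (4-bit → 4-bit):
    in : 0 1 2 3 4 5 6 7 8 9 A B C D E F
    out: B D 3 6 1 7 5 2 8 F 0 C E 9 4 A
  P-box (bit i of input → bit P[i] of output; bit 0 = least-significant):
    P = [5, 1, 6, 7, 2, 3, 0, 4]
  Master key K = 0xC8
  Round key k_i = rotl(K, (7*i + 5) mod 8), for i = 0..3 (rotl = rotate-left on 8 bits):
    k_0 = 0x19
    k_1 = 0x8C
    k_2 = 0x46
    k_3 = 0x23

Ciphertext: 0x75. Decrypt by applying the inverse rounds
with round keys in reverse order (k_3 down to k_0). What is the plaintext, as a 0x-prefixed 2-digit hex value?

s_0 = ciphertext = 0x75
s_1 = InvRound(s_0, k_3) = 0xD3
s_2 = InvRound(s_1, k_2) = 0x18
s_3 = InvRound(s_2, k_1) = 0xD8
s_4 = InvRound(s_3, k_0) = 0xEB

0xEB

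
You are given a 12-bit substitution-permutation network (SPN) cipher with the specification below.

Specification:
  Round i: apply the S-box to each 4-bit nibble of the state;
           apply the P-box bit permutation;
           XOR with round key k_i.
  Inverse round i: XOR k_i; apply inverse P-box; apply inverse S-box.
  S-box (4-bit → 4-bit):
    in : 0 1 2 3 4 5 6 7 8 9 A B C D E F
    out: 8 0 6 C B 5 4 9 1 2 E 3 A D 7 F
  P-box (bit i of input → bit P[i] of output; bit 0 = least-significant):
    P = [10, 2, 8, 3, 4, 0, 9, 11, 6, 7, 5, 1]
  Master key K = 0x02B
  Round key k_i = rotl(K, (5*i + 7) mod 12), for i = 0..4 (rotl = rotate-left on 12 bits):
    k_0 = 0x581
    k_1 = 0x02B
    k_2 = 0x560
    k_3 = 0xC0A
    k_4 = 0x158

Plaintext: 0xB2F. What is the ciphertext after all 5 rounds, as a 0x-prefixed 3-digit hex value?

s_0 = plaintext = 0xB2F
s_1 = Round(s_0, k_0) = 0x24C
s_2 = Round(s_1, k_1) = 0x896
s_3 = Round(s_2, k_2) = 0x421
s_4 = Round(s_3, k_3) = 0xEC9
s_5 = Round(s_4, k_4) = 0x9BD

0x9BD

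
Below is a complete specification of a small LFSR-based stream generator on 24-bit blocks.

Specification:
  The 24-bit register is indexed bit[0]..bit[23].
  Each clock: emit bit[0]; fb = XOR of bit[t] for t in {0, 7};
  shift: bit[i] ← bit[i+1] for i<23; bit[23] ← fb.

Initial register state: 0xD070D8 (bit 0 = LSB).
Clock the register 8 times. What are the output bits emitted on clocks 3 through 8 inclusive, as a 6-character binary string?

reg_0 = 0xD070D8
clock 1: out=0, reg = 0xE8386C
clock 2: out=0, reg = 0x741C36
clock 3: out=0, reg = 0x3A0E1B
clock 4: out=1, reg = 0x9D070D
clock 5: out=1, reg = 0xCE8386
clock 6: out=0, reg = 0xE741C3
clock 7: out=1, reg = 0x73A0E1
clock 8: out=1, reg = 0x39D070

011011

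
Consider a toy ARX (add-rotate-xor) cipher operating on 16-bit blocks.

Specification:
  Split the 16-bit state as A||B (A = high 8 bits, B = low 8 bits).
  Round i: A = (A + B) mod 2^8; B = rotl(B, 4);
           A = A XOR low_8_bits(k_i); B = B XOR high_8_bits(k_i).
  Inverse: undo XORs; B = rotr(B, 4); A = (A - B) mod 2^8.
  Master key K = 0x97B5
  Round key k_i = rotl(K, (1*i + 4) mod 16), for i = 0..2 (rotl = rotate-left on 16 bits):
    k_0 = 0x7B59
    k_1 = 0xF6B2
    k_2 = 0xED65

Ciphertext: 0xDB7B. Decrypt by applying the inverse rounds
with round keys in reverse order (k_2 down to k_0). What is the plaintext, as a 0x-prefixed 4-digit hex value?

0x8F28

s_0 = ciphertext = 0xDB7B
s_1 = InvRound(s_0, k_2) = 0x5569
s_2 = InvRound(s_1, k_1) = 0xEEF9
s_3 = InvRound(s_2, k_0) = 0x8F28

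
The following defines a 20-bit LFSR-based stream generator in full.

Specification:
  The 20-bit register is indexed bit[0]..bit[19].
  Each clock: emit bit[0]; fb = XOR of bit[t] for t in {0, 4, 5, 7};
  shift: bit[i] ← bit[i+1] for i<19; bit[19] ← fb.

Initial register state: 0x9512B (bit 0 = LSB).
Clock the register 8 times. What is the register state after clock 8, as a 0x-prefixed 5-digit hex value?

reg_0 = 0x9512B
clock 1: out=1, reg = 0x4A895
clock 2: out=1, reg = 0xA544A
clock 3: out=0, reg = 0x52A25
clock 4: out=1, reg = 0x29512
clock 5: out=0, reg = 0x94A89
clock 6: out=1, reg = 0x4A544
clock 7: out=0, reg = 0x252A2
clock 8: out=0, reg = 0x12951

0x12951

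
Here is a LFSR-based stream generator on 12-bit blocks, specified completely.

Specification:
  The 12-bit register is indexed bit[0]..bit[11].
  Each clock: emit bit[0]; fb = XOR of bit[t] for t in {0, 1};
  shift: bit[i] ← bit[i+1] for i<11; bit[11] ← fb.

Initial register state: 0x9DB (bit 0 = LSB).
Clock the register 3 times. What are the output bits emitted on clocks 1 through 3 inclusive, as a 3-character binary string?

110

reg_0 = 0x9DB
clock 1: out=1, reg = 0x4ED
clock 2: out=1, reg = 0xA76
clock 3: out=0, reg = 0xD3B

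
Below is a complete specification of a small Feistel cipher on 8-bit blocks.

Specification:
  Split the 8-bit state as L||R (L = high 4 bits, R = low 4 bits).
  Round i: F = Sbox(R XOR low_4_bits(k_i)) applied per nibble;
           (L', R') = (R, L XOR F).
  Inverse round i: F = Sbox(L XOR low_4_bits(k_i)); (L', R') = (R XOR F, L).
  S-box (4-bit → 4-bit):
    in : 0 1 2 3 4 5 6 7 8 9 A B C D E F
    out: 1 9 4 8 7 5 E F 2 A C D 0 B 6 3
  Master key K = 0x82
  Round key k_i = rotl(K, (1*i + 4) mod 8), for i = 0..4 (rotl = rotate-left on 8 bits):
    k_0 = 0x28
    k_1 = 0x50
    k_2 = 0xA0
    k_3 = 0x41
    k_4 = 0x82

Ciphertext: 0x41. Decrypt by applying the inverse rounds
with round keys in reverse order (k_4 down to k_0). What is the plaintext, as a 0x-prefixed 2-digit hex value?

s_0 = ciphertext = 0x41
s_1 = InvRound(s_0, k_4) = 0xF4
s_2 = InvRound(s_1, k_3) = 0x2F
s_3 = InvRound(s_2, k_2) = 0xB2
s_4 = InvRound(s_3, k_1) = 0xFB
s_5 = InvRound(s_4, k_0) = 0x4F

0x4F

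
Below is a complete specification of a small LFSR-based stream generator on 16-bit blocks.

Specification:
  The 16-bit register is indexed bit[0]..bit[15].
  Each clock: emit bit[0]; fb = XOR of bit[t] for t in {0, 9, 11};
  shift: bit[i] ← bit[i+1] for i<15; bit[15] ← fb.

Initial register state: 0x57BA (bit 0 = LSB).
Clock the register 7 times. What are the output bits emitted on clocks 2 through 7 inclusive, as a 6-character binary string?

reg_0 = 0x57BA
clock 1: out=0, reg = 0xABDD
clock 2: out=1, reg = 0xD5EE
clock 3: out=0, reg = 0x6AF7
clock 4: out=1, reg = 0xB57B
clock 5: out=1, reg = 0xDABD
clock 6: out=1, reg = 0xED5E
clock 7: out=0, reg = 0xF6AF

101110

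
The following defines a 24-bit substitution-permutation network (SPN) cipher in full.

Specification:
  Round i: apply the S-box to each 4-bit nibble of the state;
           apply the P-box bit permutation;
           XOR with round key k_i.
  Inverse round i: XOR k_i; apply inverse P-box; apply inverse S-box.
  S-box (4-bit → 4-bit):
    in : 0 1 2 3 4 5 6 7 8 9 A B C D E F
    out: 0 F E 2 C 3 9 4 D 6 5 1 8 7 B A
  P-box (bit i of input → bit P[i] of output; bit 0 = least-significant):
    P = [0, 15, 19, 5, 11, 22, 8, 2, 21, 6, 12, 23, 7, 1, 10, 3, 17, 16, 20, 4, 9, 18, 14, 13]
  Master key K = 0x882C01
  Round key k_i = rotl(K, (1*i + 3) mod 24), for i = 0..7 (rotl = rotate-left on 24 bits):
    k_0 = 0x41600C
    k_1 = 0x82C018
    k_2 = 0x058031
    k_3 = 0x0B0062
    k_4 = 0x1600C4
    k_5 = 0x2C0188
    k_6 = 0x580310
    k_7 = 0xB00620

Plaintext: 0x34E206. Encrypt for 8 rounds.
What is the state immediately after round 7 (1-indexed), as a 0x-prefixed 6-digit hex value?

0x3106FF

s_0 = plaintext = 0x34E206
s_1 = Round(s_0, k_0) = 0xD570F7
s_2 = Round(s_1, k_1) = 0xCD861C
s_3 = Round(s_2, k_2) = 0xF6AD9D
s_4 = Round(s_3, k_3) = 0x65B5B3
s_5 = Round(s_4, k_4) = 0x35AA04
s_6 = Round(s_5, k_5) = 0x031528
s_7 = Round(s_6, k_6) = 0x3106FF
s_8 = Round(s_7, k_7) = 0x478614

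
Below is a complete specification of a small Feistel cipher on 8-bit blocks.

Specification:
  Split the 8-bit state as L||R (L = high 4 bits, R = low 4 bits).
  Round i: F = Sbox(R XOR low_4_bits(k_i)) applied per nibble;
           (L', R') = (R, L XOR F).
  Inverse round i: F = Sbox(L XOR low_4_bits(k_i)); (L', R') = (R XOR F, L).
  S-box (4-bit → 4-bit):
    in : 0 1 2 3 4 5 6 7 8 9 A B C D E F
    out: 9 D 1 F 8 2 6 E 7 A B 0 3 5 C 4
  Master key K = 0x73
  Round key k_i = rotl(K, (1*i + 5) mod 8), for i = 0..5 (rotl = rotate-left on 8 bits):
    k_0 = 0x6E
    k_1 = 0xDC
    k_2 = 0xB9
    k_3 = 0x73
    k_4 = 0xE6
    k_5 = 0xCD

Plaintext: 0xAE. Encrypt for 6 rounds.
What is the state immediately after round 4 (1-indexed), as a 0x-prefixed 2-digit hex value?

0xCE

s_0 = plaintext = 0xAE
s_1 = Round(s_0, k_0) = 0xE3
s_2 = Round(s_1, k_1) = 0x3A
s_3 = Round(s_2, k_2) = 0xAC
s_4 = Round(s_3, k_3) = 0xCE
s_5 = Round(s_4, k_4) = 0xEB
s_6 = Round(s_5, k_5) = 0xB8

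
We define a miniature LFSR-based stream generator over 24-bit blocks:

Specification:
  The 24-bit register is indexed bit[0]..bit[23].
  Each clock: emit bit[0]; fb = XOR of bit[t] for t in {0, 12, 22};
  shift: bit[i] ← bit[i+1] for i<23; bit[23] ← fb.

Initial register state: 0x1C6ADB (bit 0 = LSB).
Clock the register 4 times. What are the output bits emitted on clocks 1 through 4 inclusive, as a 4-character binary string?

1101

reg_0 = 0x1C6ADB
clock 1: out=1, reg = 0x8E356D
clock 2: out=1, reg = 0x471AB6
clock 3: out=0, reg = 0x238D5B
clock 4: out=1, reg = 0x91C6AD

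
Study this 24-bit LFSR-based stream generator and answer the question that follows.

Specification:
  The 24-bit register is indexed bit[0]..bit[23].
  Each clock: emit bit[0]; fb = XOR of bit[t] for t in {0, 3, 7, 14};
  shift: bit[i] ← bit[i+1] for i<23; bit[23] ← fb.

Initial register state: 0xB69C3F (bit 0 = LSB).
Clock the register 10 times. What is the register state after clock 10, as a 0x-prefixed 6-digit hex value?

0x16ADA7

reg_0 = 0xB69C3F
clock 1: out=1, reg = 0x5B4E1F
clock 2: out=1, reg = 0xADA70F
clock 3: out=1, reg = 0x56D387
clock 4: out=1, reg = 0xAB69C3
clock 5: out=1, reg = 0xD5B4E1
clock 6: out=1, reg = 0x6ADA70
clock 7: out=0, reg = 0xB56D38
clock 8: out=0, reg = 0x5AB69C
clock 9: out=0, reg = 0x2D5B4E
clock 10: out=0, reg = 0x16ADA7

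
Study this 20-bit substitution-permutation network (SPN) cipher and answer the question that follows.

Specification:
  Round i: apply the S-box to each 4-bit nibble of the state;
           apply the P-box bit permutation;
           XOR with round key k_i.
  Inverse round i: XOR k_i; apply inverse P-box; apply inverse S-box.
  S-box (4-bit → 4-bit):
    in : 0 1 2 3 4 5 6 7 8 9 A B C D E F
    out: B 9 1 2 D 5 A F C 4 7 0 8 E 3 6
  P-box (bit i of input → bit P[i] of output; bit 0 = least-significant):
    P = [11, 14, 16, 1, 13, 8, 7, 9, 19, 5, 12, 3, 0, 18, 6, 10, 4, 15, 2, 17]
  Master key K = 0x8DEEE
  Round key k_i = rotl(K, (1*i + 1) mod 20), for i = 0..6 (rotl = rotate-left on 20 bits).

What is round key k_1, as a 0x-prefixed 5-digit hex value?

0x37BBA

K = 0x8DEEE
k_0 = rotl(K, (1*0+1) mod 20) = rotl(K, 1) = 0x1BDDD
k_1 = rotl(K, (1*1+1) mod 20) = rotl(K, 2) = 0x37BBA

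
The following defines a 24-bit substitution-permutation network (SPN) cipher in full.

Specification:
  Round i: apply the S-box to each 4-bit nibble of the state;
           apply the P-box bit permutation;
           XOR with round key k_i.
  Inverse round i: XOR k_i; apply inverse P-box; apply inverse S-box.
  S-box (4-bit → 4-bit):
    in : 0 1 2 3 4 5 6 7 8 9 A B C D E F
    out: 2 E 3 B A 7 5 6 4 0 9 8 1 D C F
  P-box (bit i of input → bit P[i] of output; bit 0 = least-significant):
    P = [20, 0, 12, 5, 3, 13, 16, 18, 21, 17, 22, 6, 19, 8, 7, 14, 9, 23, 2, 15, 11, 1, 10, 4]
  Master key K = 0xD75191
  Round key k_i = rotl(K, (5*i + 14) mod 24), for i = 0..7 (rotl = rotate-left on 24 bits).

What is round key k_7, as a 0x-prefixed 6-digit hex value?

0xAEA323

K = 0xD75191
k_0 = rotl(K, (5*0+14) mod 24) = rotl(K, 14) = 0x6475D4
k_1 = rotl(K, (5*1+14) mod 24) = rotl(K, 19) = 0x8EBA8C
k_2 = rotl(K, (5*2+14) mod 24) = rotl(K, 0) = 0xD75191
k_3 = rotl(K, (5*3+14) mod 24) = rotl(K, 5) = 0xEA323A
k_4 = rotl(K, (5*4+14) mod 24) = rotl(K, 10) = 0x46475D
k_5 = rotl(K, (5*5+14) mod 24) = rotl(K, 15) = 0xC8EBA8
k_6 = rotl(K, (5*6+14) mod 24) = rotl(K, 20) = 0x1D7519
k_7 = rotl(K, (5*7+14) mod 24) = rotl(K, 1) = 0xAEA323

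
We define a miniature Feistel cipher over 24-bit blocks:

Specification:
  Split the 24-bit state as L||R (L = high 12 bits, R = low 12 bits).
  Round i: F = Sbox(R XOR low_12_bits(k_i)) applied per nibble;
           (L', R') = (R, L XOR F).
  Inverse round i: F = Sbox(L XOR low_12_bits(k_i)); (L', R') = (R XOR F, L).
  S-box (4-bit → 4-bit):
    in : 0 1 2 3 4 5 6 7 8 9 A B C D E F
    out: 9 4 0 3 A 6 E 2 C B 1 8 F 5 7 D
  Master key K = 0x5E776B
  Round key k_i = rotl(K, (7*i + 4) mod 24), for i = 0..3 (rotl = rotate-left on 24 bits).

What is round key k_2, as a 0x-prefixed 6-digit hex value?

K = 0x5E776B
k_0 = rotl(K, (7*0+4) mod 24) = rotl(K, 4) = 0xE776B5
k_1 = rotl(K, (7*1+4) mod 24) = rotl(K, 11) = 0xBB5AF3
k_2 = rotl(K, (7*2+4) mod 24) = rotl(K, 18) = 0xAD79DD

0xAD79DD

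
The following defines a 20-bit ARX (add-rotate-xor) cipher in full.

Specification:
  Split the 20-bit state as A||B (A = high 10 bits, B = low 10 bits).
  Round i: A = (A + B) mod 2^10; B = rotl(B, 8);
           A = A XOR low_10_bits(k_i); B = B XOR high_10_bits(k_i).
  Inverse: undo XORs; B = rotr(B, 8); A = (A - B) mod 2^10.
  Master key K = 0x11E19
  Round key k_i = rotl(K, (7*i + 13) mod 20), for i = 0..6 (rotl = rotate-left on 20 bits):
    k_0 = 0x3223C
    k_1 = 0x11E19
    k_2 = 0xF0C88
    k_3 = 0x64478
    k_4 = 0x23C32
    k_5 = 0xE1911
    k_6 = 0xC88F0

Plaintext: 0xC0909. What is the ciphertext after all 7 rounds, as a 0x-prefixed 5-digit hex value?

s_0 = plaintext = 0xC0909
s_1 = Round(s_0, k_0) = 0x8DD8A
s_2 = Round(s_1, k_1) = 0x76225
s_3 = Round(s_2, k_2) = 0xDD64A
s_4 = Round(s_3, k_3) = 0x71F03
s_5 = Round(s_4, k_4) = 0x3E34F
s_6 = Round(s_5, k_5) = 0x55855
s_7 = Round(s_6, k_6) = 0x56E37

0x56E37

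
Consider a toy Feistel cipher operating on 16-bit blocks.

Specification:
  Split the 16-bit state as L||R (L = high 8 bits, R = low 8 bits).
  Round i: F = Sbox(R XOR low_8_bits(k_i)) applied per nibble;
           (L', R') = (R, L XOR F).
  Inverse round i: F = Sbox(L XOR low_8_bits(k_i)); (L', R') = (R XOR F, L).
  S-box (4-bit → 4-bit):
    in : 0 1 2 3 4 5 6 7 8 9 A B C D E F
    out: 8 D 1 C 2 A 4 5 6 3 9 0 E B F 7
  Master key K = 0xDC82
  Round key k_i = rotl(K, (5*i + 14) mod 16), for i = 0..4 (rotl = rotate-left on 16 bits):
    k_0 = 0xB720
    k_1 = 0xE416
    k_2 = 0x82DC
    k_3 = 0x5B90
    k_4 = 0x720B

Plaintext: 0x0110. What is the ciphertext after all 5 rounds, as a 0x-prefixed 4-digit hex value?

0x248E

s_0 = plaintext = 0x0110
s_1 = Round(s_0, k_0) = 0x10C9
s_2 = Round(s_1, k_1) = 0xC9A7
s_3 = Round(s_2, k_2) = 0xA799
s_4 = Round(s_3, k_3) = 0x9924
s_5 = Round(s_4, k_4) = 0x248E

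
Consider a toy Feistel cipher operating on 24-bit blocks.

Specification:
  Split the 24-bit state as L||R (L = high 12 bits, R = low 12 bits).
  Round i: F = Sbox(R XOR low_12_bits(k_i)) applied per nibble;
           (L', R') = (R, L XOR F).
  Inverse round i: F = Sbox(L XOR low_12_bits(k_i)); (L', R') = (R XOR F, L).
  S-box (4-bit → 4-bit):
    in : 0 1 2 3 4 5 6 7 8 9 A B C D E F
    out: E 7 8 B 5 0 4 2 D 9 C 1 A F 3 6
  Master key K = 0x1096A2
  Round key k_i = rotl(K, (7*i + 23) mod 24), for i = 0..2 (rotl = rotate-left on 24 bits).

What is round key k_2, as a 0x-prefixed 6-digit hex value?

K = 0x1096A2
k_0 = rotl(K, (7*0+23) mod 24) = rotl(K, 23) = 0x084B51
k_1 = rotl(K, (7*1+23) mod 24) = rotl(K, 6) = 0x25A884
k_2 = rotl(K, (7*2+23) mod 24) = rotl(K, 13) = 0xD44212

0xD44212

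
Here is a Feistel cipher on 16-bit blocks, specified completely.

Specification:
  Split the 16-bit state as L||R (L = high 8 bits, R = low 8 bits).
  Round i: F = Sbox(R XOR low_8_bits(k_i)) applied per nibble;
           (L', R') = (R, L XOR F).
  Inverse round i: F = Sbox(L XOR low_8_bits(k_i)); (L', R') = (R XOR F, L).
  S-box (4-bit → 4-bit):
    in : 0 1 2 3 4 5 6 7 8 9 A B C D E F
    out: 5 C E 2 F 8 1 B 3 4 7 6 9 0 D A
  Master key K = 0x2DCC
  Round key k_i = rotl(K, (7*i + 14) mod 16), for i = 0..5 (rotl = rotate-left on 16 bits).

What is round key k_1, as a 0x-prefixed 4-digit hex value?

0xB985

K = 0x2DCC
k_0 = rotl(K, (7*0+14) mod 16) = rotl(K, 14) = 0x0B73
k_1 = rotl(K, (7*1+14) mod 16) = rotl(K, 5) = 0xB985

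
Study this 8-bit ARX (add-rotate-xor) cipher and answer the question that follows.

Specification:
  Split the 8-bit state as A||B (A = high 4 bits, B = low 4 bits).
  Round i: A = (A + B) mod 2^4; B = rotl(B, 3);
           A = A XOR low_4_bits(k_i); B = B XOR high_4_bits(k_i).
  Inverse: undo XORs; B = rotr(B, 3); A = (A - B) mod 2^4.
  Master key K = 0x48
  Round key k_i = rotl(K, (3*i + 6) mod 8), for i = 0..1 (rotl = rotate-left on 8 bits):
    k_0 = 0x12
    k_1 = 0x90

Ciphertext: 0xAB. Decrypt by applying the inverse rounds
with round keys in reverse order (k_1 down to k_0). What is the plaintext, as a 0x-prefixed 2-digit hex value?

s_0 = ciphertext = 0xAB
s_1 = InvRound(s_0, k_1) = 0x64
s_2 = InvRound(s_1, k_0) = 0xAA

0xAA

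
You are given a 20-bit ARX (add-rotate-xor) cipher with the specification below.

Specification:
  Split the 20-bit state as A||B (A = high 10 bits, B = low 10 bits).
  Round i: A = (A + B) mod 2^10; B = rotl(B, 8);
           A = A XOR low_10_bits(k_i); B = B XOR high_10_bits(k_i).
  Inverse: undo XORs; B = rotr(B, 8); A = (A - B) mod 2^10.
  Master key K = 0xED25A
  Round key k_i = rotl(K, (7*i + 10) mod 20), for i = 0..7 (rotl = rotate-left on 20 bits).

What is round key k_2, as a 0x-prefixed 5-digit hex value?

0xD25AE

K = 0xED25A
k_0 = rotl(K, (7*0+10) mod 20) = rotl(K, 10) = 0x96BB4
k_1 = rotl(K, (7*1+10) mod 20) = rotl(K, 17) = 0x5DA4B
k_2 = rotl(K, (7*2+10) mod 20) = rotl(K, 4) = 0xD25AE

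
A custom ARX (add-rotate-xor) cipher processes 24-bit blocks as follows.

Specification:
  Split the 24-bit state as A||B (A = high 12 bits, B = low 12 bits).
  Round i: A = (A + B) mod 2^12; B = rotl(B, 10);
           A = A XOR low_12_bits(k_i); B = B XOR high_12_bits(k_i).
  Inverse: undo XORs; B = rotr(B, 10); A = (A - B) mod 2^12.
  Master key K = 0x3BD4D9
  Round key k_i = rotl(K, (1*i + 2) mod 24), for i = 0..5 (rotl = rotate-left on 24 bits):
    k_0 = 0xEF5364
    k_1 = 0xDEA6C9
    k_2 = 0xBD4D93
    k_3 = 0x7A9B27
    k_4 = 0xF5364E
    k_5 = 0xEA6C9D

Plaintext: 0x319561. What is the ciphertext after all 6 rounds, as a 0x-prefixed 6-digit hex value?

0x514D3C

s_0 = plaintext = 0x319561
s_1 = Round(s_0, k_0) = 0xB1EBAD
s_2 = Round(s_1, k_1) = 0x002B01
s_3 = Round(s_2, k_2) = 0x690D14
s_4 = Round(s_3, k_3) = 0x8834EC
s_5 = Round(s_4, k_4) = 0xB21E68
s_6 = Round(s_5, k_5) = 0x514D3C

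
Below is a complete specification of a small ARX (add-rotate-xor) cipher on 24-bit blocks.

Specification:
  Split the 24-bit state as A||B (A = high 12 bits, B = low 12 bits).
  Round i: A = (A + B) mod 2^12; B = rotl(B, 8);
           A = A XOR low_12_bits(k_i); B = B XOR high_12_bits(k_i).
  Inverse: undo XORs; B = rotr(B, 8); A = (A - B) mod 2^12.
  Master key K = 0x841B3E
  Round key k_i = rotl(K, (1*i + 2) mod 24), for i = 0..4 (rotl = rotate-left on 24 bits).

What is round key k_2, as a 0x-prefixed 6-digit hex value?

0x41B3E8

K = 0x841B3E
k_0 = rotl(K, (1*0+2) mod 24) = rotl(K, 2) = 0x106CFA
k_1 = rotl(K, (1*1+2) mod 24) = rotl(K, 3) = 0x20D9F4
k_2 = rotl(K, (1*2+2) mod 24) = rotl(K, 4) = 0x41B3E8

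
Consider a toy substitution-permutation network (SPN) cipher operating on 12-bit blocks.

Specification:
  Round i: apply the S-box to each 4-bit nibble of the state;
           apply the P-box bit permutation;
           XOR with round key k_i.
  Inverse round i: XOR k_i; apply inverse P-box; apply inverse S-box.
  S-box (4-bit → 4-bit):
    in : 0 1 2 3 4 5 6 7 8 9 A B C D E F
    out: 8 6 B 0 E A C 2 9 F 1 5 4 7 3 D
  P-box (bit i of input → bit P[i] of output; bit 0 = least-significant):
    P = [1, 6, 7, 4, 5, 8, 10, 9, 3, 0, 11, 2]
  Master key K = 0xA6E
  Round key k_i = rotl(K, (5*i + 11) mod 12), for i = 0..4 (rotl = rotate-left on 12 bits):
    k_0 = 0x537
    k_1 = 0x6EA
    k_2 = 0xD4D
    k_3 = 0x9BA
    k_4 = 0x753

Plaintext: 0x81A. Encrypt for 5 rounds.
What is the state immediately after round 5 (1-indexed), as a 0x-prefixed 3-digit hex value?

0x998

s_0 = plaintext = 0x81A
s_1 = Round(s_0, k_0) = 0x039
s_2 = Round(s_1, k_1) = 0x63C
s_3 = Round(s_2, k_2) = 0x5C9
s_4 = Round(s_3, k_3) = 0xD6D
s_5 = Round(s_4, k_4) = 0x998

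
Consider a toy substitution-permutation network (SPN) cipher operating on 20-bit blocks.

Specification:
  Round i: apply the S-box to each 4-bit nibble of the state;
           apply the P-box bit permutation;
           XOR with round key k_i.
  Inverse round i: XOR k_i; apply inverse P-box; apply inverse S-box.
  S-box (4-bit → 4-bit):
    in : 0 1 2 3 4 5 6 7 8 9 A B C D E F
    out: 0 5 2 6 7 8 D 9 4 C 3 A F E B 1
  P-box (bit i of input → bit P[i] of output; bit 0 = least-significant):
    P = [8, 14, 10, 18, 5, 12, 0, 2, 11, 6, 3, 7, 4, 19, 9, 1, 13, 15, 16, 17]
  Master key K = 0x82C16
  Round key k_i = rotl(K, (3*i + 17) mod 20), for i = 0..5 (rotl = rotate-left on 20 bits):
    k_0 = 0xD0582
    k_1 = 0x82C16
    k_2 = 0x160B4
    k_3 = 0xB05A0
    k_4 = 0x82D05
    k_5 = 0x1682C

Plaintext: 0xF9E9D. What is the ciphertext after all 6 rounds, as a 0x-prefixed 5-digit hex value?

s_0 = plaintext = 0xF9E9D
s_1 = Round(s_0, k_0) = 0x96B45
s_2 = Round(s_1, k_1) = 0xF3EE5
s_3 = Round(s_2, k_2) = 0xD5A50
s_4 = Round(s_3, k_3) = 0x88DE6
s_5 = Round(s_4, k_4) = 0xD3AE9
s_6 = Round(s_5, k_5) = 0xEF648

0xEF648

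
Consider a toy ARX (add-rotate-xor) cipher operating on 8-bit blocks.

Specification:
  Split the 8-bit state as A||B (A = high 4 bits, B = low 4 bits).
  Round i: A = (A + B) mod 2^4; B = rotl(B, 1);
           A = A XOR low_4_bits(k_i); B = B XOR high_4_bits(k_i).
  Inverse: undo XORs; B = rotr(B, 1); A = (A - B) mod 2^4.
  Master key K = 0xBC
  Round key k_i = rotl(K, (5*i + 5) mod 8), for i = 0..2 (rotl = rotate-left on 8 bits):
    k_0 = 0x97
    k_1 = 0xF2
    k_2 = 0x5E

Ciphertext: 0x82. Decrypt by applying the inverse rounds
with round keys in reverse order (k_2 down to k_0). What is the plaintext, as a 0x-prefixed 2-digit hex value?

0x3D

s_0 = ciphertext = 0x82
s_1 = InvRound(s_0, k_2) = 0xBB
s_2 = InvRound(s_1, k_1) = 0x72
s_3 = InvRound(s_2, k_0) = 0x3D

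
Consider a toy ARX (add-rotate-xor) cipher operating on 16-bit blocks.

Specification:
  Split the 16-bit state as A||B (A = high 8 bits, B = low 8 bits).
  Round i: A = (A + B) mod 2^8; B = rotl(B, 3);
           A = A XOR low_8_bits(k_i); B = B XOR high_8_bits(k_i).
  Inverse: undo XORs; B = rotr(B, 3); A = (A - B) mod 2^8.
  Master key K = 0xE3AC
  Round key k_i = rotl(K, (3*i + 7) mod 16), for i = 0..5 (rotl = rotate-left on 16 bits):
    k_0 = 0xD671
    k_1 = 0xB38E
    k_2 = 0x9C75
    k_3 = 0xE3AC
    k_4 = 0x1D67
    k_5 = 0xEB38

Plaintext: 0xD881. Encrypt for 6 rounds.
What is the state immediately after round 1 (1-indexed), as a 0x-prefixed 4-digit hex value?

0x28DA

s_0 = plaintext = 0xD881
s_1 = Round(s_0, k_0) = 0x28DA
s_2 = Round(s_1, k_1) = 0x8C65
s_3 = Round(s_2, k_2) = 0x84B7
s_4 = Round(s_3, k_3) = 0x975E
s_5 = Round(s_4, k_4) = 0x92EF
s_6 = Round(s_5, k_5) = 0xB994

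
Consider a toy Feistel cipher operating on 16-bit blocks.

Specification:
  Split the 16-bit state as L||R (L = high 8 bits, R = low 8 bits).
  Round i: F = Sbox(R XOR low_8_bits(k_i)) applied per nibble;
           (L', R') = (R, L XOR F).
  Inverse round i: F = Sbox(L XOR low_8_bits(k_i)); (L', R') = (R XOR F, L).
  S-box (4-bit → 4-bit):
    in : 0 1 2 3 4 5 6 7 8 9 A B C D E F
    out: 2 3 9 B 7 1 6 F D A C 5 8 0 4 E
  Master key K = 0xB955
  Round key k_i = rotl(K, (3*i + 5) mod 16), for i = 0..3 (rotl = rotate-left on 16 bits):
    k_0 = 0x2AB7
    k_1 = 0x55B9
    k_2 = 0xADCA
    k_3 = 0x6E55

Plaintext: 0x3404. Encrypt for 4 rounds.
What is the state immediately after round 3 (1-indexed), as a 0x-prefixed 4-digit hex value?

0x02E2

s_0 = plaintext = 0x3404
s_1 = Round(s_0, k_0) = 0x046F
s_2 = Round(s_1, k_1) = 0x6F02
s_3 = Round(s_2, k_2) = 0x02E2
s_4 = Round(s_3, k_3) = 0xE25D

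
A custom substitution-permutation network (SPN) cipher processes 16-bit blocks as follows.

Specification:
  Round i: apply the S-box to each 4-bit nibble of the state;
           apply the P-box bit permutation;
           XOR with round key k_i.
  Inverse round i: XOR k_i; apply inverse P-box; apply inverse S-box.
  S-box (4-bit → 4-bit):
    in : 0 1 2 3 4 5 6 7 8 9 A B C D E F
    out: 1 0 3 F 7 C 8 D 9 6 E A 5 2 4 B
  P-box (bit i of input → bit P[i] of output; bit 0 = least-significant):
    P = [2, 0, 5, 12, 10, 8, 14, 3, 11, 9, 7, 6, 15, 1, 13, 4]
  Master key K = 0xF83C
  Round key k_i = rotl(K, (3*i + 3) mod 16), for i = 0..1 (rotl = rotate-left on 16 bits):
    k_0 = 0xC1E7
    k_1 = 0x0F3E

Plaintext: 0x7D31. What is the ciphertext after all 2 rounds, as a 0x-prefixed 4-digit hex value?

0x9A71

s_0 = plaintext = 0x7D31
s_1 = Round(s_0, k_0) = 0x26FF
s_2 = Round(s_1, k_1) = 0x9A71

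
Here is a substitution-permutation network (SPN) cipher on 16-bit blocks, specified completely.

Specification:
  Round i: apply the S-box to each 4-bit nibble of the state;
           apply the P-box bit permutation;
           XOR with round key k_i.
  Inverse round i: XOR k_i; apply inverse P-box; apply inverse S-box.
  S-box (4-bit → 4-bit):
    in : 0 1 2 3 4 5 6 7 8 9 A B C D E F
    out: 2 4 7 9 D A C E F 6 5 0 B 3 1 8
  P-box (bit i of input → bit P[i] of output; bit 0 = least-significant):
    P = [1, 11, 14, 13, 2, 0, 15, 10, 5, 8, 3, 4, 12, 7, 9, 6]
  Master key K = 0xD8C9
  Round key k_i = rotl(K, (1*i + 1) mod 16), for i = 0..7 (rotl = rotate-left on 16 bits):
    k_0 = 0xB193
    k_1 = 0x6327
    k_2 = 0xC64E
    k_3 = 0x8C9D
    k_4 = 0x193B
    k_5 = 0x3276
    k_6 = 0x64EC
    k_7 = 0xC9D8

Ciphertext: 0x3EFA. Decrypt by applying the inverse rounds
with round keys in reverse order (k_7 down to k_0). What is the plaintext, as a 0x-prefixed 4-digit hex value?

0x6A79

s_0 = ciphertext = 0x3EFA
s_1 = InvRound(s_0, k_7) = 0xAD64
s_2 = InvRound(s_1, k_6) = 0x0919
s_3 = InvRound(s_2, k_5) = 0x42DC
s_4 = InvRound(s_3, k_4) = 0x8DD2
s_5 = InvRound(s_4, k_3) = 0xF9DE
s_6 = InvRound(s_5, k_2) = 0x25F5
s_7 = InvRound(s_6, k_1) = 0x7FFA
s_8 = InvRound(s_7, k_0) = 0x6A79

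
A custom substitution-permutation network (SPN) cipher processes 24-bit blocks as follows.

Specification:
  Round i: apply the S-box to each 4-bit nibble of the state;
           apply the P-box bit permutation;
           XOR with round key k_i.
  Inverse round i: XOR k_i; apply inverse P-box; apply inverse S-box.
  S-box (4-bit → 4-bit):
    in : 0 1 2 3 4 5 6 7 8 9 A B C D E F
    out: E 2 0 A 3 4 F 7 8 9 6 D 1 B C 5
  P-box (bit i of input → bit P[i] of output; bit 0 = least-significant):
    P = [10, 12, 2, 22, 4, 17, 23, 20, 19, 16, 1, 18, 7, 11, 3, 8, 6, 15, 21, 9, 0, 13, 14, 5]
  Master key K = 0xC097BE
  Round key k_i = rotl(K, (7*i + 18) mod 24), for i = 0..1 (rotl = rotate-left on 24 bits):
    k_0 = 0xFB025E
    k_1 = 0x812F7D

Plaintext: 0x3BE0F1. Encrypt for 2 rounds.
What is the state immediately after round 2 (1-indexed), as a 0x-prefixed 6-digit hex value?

0xA0707D

s_0 = plaintext = 0x3BE0F1
s_1 = Round(s_0, k_0) = 0x5E3124
s_2 = Round(s_1, k_1) = 0xA0707D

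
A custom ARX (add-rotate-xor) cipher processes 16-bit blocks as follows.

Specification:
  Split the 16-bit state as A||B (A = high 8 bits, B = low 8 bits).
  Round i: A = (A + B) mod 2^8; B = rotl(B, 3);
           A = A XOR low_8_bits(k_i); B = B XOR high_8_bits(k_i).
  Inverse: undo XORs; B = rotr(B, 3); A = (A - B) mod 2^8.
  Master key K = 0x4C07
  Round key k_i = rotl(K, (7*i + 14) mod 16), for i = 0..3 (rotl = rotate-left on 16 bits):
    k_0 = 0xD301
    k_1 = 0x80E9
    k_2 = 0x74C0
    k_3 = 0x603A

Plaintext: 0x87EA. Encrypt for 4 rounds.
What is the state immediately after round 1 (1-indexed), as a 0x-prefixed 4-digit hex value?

0x7084

s_0 = plaintext = 0x87EA
s_1 = Round(s_0, k_0) = 0x7084
s_2 = Round(s_1, k_1) = 0x1DA4
s_3 = Round(s_2, k_2) = 0x0151
s_4 = Round(s_3, k_3) = 0x68EA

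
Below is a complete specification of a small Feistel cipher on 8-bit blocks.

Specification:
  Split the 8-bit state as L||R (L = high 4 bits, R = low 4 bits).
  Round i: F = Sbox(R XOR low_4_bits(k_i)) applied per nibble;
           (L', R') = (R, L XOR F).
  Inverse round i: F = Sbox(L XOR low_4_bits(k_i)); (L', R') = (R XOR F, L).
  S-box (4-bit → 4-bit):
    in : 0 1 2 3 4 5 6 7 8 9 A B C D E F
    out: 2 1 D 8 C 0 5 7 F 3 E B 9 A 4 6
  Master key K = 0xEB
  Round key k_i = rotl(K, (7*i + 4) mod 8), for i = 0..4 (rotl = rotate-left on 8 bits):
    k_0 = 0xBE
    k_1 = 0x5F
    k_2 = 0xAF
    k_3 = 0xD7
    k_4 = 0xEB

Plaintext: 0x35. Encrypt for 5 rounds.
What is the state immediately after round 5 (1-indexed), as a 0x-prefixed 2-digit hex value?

0x21

s_0 = plaintext = 0x35
s_1 = Round(s_0, k_0) = 0x58
s_2 = Round(s_1, k_1) = 0x82
s_3 = Round(s_2, k_2) = 0x22
s_4 = Round(s_3, k_3) = 0x22
s_5 = Round(s_4, k_4) = 0x21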